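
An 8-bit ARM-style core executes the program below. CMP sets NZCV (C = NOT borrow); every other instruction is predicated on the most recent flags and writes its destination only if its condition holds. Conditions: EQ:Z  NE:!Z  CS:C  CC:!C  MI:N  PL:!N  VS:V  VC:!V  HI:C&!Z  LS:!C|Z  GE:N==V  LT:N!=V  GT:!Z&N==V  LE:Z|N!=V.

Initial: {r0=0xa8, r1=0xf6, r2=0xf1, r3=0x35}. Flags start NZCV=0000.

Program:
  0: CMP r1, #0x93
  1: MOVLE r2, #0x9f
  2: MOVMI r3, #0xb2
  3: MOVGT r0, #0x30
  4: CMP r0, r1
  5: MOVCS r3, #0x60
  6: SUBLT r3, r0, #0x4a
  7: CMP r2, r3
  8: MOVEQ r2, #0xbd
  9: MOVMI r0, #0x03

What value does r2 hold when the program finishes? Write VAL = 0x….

0: ✓ CMP  NZCV=0010
1: · MOVLE
2: · MOVMI
3: ✓ MOVGT  r0←0x30
4: ✓ CMP  NZCV=0000
5: · MOVCS
6: · SUBLT
7: ✓ CMP  NZCV=1010
8: · MOVEQ
9: ✓ MOVMI  r0←0x03

VAL = 0xf1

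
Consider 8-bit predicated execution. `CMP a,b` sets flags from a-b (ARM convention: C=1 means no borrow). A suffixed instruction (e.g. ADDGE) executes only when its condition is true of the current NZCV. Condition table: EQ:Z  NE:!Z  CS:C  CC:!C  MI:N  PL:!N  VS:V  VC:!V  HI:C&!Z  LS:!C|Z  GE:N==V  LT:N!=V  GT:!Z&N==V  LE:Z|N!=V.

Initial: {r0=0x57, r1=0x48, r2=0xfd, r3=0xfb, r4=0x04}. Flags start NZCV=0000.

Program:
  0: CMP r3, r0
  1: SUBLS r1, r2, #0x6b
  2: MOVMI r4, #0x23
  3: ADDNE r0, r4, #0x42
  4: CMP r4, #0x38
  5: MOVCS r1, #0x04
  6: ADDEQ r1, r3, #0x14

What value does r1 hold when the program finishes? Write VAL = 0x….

[0] flags=1010 → (cmp)
[1] flags=1010 LS?F → skip
[2] flags=1010 MI?T → r4=0x23
[3] flags=1010 NE?T → r0=0x65
[4] flags=1000 → (cmp)
[5] flags=1000 CS?F → skip
[6] flags=1000 EQ?F → skip

VAL = 0x48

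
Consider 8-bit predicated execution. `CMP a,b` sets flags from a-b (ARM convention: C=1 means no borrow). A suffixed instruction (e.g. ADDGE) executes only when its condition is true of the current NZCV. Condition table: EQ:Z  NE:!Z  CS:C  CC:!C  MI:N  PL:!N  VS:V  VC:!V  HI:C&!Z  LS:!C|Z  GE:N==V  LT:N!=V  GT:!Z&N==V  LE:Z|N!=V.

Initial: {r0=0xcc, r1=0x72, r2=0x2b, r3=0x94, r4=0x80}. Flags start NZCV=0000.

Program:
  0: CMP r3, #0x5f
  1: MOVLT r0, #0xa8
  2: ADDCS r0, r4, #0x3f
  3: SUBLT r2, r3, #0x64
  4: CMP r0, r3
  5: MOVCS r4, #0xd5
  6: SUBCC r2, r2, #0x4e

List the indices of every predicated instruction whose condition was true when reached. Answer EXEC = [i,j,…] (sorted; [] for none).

EXEC = [1,2,3,5]

0: ✓ CMP  NZCV=0011
1: ✓ MOVLT  r0←0xa8
2: ✓ ADDCS  r0←0xbf
3: ✓ SUBLT  r2←0x30
4: ✓ CMP  NZCV=0010
5: ✓ MOVCS  r4←0xd5
6: · SUBCC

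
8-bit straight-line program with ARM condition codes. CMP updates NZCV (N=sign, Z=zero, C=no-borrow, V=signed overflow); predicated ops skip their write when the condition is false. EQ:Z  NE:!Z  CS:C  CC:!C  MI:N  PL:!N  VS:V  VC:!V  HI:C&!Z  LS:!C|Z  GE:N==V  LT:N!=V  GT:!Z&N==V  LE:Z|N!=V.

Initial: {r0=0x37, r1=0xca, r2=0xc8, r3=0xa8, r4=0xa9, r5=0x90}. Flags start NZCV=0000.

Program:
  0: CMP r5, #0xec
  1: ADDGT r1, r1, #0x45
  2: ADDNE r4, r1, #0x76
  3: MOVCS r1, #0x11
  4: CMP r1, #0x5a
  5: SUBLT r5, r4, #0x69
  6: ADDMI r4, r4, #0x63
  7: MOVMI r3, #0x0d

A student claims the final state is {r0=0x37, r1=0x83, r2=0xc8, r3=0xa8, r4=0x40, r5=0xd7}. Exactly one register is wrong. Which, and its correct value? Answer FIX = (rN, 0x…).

FIX = (r1, 0xca)

[0] flags=1000 → (cmp)
[1] flags=1000 GT?F → skip
[2] flags=1000 NE?T → r4=0x40
[3] flags=1000 CS?F → skip
[4] flags=0011 → (cmp)
[5] flags=0011 LT?T → r5=0xd7
[6] flags=0011 MI?F → skip
[7] flags=0011 MI?F → skip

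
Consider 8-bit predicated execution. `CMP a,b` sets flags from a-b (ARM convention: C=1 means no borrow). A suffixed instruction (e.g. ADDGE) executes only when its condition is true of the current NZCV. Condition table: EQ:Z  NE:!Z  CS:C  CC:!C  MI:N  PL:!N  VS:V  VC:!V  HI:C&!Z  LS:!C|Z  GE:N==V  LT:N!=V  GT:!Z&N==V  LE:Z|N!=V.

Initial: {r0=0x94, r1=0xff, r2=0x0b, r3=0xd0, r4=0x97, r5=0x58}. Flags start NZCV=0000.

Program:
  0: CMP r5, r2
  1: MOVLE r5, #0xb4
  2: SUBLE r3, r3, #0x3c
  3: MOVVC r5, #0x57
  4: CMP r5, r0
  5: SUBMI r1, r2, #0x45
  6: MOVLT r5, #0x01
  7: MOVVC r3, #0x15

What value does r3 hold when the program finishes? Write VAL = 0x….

0: ✓ CMP  NZCV=0010
1: · MOVLE
2: · SUBLE
3: ✓ MOVVC  r5←0x57
4: ✓ CMP  NZCV=1001
5: ✓ SUBMI  r1←0xc6
6: · MOVLT
7: · MOVVC

VAL = 0xd0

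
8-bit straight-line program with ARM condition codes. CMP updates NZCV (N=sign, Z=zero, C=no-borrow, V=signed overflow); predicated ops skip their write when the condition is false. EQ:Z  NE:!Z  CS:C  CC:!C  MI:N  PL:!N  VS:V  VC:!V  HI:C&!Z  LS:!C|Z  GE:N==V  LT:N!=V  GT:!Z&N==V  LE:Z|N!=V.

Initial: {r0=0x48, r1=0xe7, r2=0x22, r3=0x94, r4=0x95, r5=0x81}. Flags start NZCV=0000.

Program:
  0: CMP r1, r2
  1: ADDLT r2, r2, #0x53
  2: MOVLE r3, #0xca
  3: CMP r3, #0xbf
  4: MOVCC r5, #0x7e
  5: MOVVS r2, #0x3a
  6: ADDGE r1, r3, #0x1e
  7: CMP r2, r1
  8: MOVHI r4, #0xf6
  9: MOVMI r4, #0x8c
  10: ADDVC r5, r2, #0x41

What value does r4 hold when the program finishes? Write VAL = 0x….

[0] flags=1010 → (cmp)
[1] flags=1010 LT?T → r2=0x75
[2] flags=1010 LE?T → r3=0xca
[3] flags=0010 → (cmp)
[4] flags=0010 CC?F → skip
[5] flags=0010 VS?F → skip
[6] flags=0010 GE?T → r1=0xe8
[7] flags=1001 → (cmp)
[8] flags=1001 HI?F → skip
[9] flags=1001 MI?T → r4=0x8c
[10] flags=1001 VC?F → skip

VAL = 0x8c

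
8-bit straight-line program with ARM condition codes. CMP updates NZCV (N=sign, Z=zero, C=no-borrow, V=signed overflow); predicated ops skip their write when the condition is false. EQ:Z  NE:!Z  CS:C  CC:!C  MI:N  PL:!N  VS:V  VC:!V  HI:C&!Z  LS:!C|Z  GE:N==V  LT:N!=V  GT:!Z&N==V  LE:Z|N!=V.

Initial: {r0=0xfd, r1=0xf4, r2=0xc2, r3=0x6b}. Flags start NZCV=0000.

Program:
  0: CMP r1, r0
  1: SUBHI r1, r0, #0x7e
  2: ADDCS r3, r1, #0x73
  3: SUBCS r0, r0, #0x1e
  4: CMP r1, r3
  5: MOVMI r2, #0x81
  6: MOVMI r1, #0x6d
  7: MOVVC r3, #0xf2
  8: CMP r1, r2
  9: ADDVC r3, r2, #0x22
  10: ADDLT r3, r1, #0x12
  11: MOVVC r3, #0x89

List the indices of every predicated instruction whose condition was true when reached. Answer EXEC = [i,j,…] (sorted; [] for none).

EXEC = [5,6,7]

0: ✓ CMP  NZCV=1000
1: · SUBHI
2: · ADDCS
3: · SUBCS
4: ✓ CMP  NZCV=1010
5: ✓ MOVMI  r2←0x81
6: ✓ MOVMI  r1←0x6d
7: ✓ MOVVC  r3←0xf2
8: ✓ CMP  NZCV=1001
9: · ADDVC
10: · ADDLT
11: · MOVVC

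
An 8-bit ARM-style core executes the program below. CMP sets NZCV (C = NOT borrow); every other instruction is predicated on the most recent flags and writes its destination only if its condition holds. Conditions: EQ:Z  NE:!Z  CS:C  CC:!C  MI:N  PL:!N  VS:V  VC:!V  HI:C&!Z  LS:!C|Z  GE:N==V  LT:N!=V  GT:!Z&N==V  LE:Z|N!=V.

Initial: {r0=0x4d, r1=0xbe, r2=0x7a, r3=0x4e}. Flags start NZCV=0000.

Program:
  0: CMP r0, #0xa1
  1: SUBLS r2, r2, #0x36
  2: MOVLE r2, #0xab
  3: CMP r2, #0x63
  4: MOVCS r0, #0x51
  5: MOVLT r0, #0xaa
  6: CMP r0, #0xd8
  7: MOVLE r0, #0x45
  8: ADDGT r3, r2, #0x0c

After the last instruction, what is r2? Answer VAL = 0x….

0: ✓ CMP  NZCV=1001
1: ✓ SUBLS  r2←0x44
2: · MOVLE
3: ✓ CMP  NZCV=1000
4: · MOVCS
5: ✓ MOVLT  r0←0xaa
6: ✓ CMP  NZCV=1000
7: ✓ MOVLE  r0←0x45
8: · ADDGT

VAL = 0x44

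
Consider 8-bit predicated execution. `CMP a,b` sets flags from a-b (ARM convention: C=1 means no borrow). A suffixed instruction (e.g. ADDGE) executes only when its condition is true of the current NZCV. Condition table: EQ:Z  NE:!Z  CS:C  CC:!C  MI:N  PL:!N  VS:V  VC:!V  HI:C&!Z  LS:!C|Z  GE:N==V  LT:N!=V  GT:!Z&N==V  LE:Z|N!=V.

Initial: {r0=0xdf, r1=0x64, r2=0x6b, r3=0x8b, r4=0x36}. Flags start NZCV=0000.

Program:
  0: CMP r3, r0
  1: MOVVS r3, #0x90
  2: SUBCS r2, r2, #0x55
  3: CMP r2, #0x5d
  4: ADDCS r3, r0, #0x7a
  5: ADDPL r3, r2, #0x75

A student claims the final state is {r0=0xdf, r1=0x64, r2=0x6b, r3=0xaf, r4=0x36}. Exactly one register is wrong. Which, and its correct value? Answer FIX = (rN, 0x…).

FIX = (r3, 0xe0)

[0] flags=1000 → (cmp)
[1] flags=1000 VS?F → skip
[2] flags=1000 CS?F → skip
[3] flags=0010 → (cmp)
[4] flags=0010 CS?T → r3=0x59
[5] flags=0010 PL?T → r3=0xe0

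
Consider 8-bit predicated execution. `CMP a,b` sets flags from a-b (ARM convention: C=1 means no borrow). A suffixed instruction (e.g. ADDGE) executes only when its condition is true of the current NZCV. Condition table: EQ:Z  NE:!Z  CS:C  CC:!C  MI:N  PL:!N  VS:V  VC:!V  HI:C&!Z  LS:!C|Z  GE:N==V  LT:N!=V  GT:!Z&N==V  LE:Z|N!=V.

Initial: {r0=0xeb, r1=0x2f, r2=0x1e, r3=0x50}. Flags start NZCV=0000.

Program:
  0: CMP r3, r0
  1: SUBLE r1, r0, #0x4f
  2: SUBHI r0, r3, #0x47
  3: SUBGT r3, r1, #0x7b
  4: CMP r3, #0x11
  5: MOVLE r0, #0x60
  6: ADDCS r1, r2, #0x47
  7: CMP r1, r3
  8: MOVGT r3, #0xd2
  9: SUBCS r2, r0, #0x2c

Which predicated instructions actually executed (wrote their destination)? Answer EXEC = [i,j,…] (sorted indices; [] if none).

EXEC = [3,5,6,8]

[0] flags=0000 → (cmp)
[1] flags=0000 LE?F → skip
[2] flags=0000 HI?F → skip
[3] flags=0000 GT?T → r3=0xb4
[4] flags=1010 → (cmp)
[5] flags=1010 LE?T → r0=0x60
[6] flags=1010 CS?T → r1=0x65
[7] flags=1001 → (cmp)
[8] flags=1001 GT?T → r3=0xd2
[9] flags=1001 CS?F → skip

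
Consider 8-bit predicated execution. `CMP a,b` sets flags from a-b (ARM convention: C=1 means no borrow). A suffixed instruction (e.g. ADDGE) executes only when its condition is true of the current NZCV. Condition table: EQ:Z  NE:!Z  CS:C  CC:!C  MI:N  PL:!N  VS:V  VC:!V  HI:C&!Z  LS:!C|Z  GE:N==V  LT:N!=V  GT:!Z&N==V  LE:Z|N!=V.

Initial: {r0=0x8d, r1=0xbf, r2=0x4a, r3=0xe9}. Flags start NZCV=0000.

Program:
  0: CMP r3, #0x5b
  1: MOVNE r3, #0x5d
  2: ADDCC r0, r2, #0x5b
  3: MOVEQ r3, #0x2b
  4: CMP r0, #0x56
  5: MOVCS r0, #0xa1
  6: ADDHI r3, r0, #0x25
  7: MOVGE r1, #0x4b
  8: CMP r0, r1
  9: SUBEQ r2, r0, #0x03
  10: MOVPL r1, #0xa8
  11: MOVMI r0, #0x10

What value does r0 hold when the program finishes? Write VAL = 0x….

VAL = 0x10

0: ✓ CMP  NZCV=1010
1: ✓ MOVNE  r3←0x5d
2: · ADDCC
3: · MOVEQ
4: ✓ CMP  NZCV=0011
5: ✓ MOVCS  r0←0xa1
6: ✓ ADDHI  r3←0xc6
7: · MOVGE
8: ✓ CMP  NZCV=1000
9: · SUBEQ
10: · MOVPL
11: ✓ MOVMI  r0←0x10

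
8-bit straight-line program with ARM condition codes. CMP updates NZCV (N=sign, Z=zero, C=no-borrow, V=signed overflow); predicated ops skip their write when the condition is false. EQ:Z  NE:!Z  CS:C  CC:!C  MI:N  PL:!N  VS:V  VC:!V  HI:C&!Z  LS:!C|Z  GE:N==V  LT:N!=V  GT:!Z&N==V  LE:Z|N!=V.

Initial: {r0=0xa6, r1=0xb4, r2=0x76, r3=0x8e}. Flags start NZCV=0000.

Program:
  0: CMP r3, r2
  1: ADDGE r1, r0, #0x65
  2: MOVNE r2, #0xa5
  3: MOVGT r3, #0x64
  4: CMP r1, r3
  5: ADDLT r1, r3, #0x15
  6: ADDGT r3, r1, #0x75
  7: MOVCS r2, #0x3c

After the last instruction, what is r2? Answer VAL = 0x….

[0] flags=0011 → (cmp)
[1] flags=0011 GE?F → skip
[2] flags=0011 NE?T → r2=0xa5
[3] flags=0011 GT?F → skip
[4] flags=0010 → (cmp)
[5] flags=0010 LT?F → skip
[6] flags=0010 GT?T → r3=0x29
[7] flags=0010 CS?T → r2=0x3c

VAL = 0x3c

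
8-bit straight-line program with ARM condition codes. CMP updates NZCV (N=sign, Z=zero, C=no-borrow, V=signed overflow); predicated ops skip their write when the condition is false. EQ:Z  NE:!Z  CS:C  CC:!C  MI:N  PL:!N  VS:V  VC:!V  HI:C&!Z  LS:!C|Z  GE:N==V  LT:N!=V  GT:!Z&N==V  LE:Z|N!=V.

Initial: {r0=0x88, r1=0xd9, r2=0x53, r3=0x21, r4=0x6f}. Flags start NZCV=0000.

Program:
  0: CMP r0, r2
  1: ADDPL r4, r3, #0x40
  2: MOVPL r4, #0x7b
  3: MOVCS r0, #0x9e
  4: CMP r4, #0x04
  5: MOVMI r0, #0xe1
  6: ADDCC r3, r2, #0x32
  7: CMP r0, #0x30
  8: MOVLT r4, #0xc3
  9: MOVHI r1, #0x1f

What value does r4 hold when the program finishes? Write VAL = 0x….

[0] flags=0011 → (cmp)
[1] flags=0011 PL?T → r4=0x61
[2] flags=0011 PL?T → r4=0x7b
[3] flags=0011 CS?T → r0=0x9e
[4] flags=0010 → (cmp)
[5] flags=0010 MI?F → skip
[6] flags=0010 CC?F → skip
[7] flags=0011 → (cmp)
[8] flags=0011 LT?T → r4=0xc3
[9] flags=0011 HI?T → r1=0x1f

VAL = 0xc3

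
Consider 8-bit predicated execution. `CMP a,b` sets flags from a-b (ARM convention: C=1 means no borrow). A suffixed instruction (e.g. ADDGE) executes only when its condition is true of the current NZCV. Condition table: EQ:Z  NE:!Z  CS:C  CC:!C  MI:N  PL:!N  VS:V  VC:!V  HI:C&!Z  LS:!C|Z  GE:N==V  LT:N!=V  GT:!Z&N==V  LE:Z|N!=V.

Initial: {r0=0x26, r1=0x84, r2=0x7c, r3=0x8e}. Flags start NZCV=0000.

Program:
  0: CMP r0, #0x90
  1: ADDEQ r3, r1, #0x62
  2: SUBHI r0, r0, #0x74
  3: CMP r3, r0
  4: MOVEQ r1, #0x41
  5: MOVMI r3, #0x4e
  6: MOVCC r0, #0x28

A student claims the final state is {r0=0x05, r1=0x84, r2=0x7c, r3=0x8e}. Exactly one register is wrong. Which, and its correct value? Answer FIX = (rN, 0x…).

FIX = (r0, 0x26)

[0] flags=1001 → (cmp)
[1] flags=1001 EQ?F → skip
[2] flags=1001 HI?F → skip
[3] flags=0011 → (cmp)
[4] flags=0011 EQ?F → skip
[5] flags=0011 MI?F → skip
[6] flags=0011 CC?F → skip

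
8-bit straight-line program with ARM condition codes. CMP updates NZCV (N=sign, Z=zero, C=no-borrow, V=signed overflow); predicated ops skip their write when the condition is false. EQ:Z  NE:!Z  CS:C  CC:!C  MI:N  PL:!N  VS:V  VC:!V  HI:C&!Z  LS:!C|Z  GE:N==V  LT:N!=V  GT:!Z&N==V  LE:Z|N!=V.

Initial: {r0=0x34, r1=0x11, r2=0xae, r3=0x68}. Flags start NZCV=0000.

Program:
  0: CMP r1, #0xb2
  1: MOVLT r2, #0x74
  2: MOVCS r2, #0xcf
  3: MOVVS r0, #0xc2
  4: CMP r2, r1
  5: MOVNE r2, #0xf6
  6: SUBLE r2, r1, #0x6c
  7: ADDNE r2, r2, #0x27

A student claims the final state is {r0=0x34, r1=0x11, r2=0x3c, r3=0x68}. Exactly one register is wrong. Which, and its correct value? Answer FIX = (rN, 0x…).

FIX = (r2, 0xcc)

[0] flags=0000 → (cmp)
[1] flags=0000 LT?F → skip
[2] flags=0000 CS?F → skip
[3] flags=0000 VS?F → skip
[4] flags=1010 → (cmp)
[5] flags=1010 NE?T → r2=0xf6
[6] flags=1010 LE?T → r2=0xa5
[7] flags=1010 NE?T → r2=0xcc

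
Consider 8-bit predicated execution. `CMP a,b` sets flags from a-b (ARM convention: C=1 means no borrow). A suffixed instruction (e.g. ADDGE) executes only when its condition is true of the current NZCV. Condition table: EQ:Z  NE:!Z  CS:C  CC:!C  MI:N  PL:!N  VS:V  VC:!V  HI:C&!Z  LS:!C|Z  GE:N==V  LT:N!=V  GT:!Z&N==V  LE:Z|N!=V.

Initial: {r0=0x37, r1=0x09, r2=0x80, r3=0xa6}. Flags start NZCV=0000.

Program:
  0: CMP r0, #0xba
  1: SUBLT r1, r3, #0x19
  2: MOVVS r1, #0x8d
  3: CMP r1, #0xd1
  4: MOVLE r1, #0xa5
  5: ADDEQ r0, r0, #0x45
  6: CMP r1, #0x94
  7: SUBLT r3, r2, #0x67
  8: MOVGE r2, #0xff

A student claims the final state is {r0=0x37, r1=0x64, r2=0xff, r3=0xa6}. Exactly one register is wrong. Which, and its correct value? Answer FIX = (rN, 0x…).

FIX = (r1, 0x09)

[0] flags=0000 → (cmp)
[1] flags=0000 LT?F → skip
[2] flags=0000 VS?F → skip
[3] flags=0000 → (cmp)
[4] flags=0000 LE?F → skip
[5] flags=0000 EQ?F → skip
[6] flags=0000 → (cmp)
[7] flags=0000 LT?F → skip
[8] flags=0000 GE?T → r2=0xff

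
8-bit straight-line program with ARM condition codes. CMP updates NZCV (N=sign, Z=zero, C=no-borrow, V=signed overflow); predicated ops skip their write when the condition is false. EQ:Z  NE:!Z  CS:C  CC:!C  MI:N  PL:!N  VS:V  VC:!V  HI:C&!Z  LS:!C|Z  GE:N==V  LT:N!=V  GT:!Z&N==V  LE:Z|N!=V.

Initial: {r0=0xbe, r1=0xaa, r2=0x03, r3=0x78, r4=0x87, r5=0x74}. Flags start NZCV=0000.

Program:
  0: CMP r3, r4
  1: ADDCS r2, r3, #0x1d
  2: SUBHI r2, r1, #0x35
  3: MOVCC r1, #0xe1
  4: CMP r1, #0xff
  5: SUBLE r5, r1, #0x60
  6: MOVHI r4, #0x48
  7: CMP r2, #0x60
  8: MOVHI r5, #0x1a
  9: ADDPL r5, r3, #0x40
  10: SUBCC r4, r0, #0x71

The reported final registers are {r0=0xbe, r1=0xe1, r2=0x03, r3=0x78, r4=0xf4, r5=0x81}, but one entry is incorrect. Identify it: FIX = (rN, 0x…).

[0] flags=1001 → (cmp)
[1] flags=1001 CS?F → skip
[2] flags=1001 HI?F → skip
[3] flags=1001 CC?T → r1=0xe1
[4] flags=1000 → (cmp)
[5] flags=1000 LE?T → r5=0x81
[6] flags=1000 HI?F → skip
[7] flags=1000 → (cmp)
[8] flags=1000 HI?F → skip
[9] flags=1000 PL?F → skip
[10] flags=1000 CC?T → r4=0x4d

FIX = (r4, 0x4d)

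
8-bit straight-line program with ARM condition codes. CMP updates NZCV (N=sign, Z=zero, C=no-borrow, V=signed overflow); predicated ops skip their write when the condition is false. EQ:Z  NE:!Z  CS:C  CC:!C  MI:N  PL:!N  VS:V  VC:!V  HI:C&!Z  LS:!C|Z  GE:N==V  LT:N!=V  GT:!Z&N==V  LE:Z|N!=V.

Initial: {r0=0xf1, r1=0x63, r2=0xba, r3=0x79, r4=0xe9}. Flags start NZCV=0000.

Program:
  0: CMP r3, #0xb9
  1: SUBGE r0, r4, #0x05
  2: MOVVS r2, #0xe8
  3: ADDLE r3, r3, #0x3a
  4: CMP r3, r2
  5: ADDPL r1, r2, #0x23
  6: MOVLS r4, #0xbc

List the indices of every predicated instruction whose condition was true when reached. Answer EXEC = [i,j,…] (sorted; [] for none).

0: ✓ CMP  NZCV=1001
1: ✓ SUBGE  r0←0xe4
2: ✓ MOVVS  r2←0xe8
3: · ADDLE
4: ✓ CMP  NZCV=1001
5: · ADDPL
6: ✓ MOVLS  r4←0xbc

EXEC = [1,2,6]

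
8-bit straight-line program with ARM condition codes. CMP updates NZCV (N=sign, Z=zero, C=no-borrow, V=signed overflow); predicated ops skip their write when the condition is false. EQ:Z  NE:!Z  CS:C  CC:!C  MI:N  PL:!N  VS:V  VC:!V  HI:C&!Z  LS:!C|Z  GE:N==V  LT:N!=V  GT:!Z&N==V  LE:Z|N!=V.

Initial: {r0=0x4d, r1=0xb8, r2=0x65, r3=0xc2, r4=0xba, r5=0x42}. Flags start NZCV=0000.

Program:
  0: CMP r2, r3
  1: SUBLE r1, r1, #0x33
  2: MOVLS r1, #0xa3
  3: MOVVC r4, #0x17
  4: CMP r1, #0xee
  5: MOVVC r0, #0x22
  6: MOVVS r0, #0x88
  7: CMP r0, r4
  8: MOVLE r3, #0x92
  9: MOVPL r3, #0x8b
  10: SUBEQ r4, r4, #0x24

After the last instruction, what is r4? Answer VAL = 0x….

[0] flags=1001 → (cmp)
[1] flags=1001 LE?F → skip
[2] flags=1001 LS?T → r1=0xa3
[3] flags=1001 VC?F → skip
[4] flags=1000 → (cmp)
[5] flags=1000 VC?T → r0=0x22
[6] flags=1000 VS?F → skip
[7] flags=0000 → (cmp)
[8] flags=0000 LE?F → skip
[9] flags=0000 PL?T → r3=0x8b
[10] flags=0000 EQ?F → skip

VAL = 0xba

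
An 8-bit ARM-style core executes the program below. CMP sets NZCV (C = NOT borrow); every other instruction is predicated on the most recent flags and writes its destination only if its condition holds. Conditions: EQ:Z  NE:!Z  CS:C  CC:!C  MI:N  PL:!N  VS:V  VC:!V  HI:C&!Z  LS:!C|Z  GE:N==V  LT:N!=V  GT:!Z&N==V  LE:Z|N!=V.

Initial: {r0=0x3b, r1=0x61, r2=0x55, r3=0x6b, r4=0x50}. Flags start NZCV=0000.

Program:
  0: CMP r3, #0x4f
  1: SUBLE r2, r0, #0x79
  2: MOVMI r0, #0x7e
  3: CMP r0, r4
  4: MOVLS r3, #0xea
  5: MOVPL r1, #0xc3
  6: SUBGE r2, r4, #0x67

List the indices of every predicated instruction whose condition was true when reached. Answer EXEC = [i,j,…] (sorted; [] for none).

EXEC = [4]

0: ✓ CMP  NZCV=0010
1: · SUBLE
2: · MOVMI
3: ✓ CMP  NZCV=1000
4: ✓ MOVLS  r3←0xea
5: · MOVPL
6: · SUBGE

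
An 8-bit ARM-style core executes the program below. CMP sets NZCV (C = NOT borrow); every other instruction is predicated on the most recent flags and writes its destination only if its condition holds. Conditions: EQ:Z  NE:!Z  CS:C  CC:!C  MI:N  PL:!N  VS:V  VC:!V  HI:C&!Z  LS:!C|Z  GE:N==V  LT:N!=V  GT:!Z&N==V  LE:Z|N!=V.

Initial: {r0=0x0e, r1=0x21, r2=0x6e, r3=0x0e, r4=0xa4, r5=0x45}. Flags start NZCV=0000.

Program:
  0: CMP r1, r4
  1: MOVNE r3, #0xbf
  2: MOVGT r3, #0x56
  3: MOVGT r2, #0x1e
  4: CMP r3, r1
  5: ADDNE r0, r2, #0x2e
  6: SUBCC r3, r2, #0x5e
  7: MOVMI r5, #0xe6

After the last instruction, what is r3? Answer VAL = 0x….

[0] flags=0000 → (cmp)
[1] flags=0000 NE?T → r3=0xbf
[2] flags=0000 GT?T → r3=0x56
[3] flags=0000 GT?T → r2=0x1e
[4] flags=0010 → (cmp)
[5] flags=0010 NE?T → r0=0x4c
[6] flags=0010 CC?F → skip
[7] flags=0010 MI?F → skip

VAL = 0x56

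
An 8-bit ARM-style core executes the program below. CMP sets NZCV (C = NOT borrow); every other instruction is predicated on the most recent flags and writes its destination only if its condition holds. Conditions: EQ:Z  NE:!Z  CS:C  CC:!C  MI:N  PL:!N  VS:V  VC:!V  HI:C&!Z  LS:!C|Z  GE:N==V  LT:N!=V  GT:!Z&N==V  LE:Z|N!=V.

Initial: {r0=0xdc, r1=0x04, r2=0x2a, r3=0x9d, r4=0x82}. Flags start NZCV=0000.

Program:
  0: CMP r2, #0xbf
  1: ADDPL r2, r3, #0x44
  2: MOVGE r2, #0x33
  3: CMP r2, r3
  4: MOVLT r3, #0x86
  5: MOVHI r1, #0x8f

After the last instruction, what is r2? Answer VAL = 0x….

0: ✓ CMP  NZCV=0000
1: ✓ ADDPL  r2←0xe1
2: ✓ MOVGE  r2←0x33
3: ✓ CMP  NZCV=1001
4: · MOVLT
5: · MOVHI

VAL = 0x33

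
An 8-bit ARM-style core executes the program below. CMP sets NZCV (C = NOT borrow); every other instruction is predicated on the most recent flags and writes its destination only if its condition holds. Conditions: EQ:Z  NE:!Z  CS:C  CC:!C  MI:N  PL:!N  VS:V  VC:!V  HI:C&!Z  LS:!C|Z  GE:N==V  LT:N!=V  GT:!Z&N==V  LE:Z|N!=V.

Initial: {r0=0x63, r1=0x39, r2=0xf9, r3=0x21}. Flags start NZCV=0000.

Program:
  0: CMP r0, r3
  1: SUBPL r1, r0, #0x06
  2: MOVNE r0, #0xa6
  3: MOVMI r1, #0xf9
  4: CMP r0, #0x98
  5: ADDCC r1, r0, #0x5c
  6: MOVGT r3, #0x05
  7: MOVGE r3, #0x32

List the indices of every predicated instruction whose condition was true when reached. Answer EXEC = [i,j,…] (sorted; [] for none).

0: ✓ CMP  NZCV=0010
1: ✓ SUBPL  r1←0x5d
2: ✓ MOVNE  r0←0xa6
3: · MOVMI
4: ✓ CMP  NZCV=0010
5: · ADDCC
6: ✓ MOVGT  r3←0x05
7: ✓ MOVGE  r3←0x32

EXEC = [1,2,6,7]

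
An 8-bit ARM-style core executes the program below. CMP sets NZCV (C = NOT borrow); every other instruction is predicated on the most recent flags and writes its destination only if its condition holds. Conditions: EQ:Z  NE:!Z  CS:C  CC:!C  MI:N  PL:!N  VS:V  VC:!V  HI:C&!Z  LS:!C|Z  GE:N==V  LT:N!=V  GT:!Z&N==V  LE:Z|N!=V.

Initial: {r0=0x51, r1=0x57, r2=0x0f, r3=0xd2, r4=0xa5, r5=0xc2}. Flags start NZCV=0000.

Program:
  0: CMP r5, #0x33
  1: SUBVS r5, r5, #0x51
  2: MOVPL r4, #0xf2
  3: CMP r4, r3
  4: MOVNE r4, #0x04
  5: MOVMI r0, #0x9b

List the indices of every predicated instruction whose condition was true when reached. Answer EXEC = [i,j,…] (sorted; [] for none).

[0] flags=1010 → (cmp)
[1] flags=1010 VS?F → skip
[2] flags=1010 PL?F → skip
[3] flags=1000 → (cmp)
[4] flags=1000 NE?T → r4=0x04
[5] flags=1000 MI?T → r0=0x9b

EXEC = [4,5]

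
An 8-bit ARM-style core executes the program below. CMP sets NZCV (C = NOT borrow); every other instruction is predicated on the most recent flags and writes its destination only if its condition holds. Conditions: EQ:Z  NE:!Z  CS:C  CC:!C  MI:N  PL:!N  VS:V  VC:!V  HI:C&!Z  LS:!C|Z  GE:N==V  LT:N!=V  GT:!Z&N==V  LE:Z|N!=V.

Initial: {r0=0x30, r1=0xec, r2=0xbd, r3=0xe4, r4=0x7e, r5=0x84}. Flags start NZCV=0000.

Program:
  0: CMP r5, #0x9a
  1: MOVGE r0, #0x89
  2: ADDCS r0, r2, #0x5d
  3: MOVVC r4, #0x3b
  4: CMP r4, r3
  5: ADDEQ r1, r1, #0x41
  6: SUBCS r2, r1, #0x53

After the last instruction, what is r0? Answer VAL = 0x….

[0] flags=1000 → (cmp)
[1] flags=1000 GE?F → skip
[2] flags=1000 CS?F → skip
[3] flags=1000 VC?T → r4=0x3b
[4] flags=0000 → (cmp)
[5] flags=0000 EQ?F → skip
[6] flags=0000 CS?F → skip

VAL = 0x30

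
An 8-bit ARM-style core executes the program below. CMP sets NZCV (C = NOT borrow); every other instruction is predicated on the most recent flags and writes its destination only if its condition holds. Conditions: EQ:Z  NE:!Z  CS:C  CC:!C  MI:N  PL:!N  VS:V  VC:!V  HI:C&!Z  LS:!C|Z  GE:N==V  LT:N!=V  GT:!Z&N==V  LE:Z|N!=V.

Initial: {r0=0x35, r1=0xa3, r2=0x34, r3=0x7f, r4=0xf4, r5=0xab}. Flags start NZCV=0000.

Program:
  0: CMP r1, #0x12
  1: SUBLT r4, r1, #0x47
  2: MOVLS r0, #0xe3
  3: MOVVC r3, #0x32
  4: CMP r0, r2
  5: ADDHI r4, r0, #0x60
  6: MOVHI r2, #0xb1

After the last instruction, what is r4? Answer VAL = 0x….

[0] flags=1010 → (cmp)
[1] flags=1010 LT?T → r4=0x5c
[2] flags=1010 LS?F → skip
[3] flags=1010 VC?T → r3=0x32
[4] flags=0010 → (cmp)
[5] flags=0010 HI?T → r4=0x95
[6] flags=0010 HI?T → r2=0xb1

VAL = 0x95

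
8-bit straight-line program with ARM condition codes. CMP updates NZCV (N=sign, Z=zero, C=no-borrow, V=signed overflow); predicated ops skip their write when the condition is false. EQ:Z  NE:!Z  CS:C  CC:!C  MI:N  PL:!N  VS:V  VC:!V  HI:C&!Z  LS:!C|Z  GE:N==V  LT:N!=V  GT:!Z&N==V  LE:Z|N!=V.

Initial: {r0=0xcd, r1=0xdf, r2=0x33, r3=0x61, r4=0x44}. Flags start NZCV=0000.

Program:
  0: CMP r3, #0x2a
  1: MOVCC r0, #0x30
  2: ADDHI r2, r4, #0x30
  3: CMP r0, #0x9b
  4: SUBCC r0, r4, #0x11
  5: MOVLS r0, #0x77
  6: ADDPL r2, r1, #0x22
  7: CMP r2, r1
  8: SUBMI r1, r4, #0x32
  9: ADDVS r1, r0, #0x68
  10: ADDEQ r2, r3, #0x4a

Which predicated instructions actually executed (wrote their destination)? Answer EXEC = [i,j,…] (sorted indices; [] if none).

[0] flags=0010 → (cmp)
[1] flags=0010 CC?F → skip
[2] flags=0010 HI?T → r2=0x74
[3] flags=0010 → (cmp)
[4] flags=0010 CC?F → skip
[5] flags=0010 LS?F → skip
[6] flags=0010 PL?T → r2=0x01
[7] flags=0000 → (cmp)
[8] flags=0000 MI?F → skip
[9] flags=0000 VS?F → skip
[10] flags=0000 EQ?F → skip

EXEC = [2,6]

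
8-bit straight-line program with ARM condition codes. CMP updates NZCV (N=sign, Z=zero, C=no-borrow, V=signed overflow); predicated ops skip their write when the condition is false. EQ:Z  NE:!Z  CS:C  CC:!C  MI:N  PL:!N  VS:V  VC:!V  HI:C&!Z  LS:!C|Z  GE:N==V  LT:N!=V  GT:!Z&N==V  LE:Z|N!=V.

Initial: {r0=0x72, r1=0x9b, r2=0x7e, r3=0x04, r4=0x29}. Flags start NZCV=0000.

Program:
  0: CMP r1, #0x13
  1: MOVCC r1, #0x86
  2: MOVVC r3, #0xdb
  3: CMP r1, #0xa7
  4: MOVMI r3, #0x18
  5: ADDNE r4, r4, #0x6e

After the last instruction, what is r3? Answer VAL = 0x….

[0] flags=1010 → (cmp)
[1] flags=1010 CC?F → skip
[2] flags=1010 VC?T → r3=0xdb
[3] flags=1000 → (cmp)
[4] flags=1000 MI?T → r3=0x18
[5] flags=1000 NE?T → r4=0x97

VAL = 0x18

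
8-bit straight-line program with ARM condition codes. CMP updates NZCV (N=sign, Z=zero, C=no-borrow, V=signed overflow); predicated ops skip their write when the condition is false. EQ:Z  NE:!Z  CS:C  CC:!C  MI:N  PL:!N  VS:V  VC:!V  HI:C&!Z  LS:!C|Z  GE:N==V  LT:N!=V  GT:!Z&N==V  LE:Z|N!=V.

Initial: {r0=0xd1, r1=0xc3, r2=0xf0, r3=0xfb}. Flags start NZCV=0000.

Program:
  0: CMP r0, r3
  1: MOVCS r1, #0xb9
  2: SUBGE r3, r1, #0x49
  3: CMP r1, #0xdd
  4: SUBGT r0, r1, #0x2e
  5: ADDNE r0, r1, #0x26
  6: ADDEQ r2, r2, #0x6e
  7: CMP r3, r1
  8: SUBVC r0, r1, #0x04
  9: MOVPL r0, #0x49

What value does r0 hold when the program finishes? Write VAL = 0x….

[0] flags=1000 → (cmp)
[1] flags=1000 CS?F → skip
[2] flags=1000 GE?F → skip
[3] flags=1000 → (cmp)
[4] flags=1000 GT?F → skip
[5] flags=1000 NE?T → r0=0xe9
[6] flags=1000 EQ?F → skip
[7] flags=0010 → (cmp)
[8] flags=0010 VC?T → r0=0xbf
[9] flags=0010 PL?T → r0=0x49

VAL = 0x49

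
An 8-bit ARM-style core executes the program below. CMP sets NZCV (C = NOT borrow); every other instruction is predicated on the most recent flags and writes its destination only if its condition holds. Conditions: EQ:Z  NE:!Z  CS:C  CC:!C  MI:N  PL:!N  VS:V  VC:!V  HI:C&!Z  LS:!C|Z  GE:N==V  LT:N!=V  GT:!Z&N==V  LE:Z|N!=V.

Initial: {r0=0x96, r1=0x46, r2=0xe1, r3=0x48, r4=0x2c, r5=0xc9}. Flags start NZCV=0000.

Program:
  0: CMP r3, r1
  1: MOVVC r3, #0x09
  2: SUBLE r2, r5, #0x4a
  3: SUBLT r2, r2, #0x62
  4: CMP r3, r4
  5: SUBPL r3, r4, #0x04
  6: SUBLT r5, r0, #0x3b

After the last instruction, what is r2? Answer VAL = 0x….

0: ✓ CMP  NZCV=0010
1: ✓ MOVVC  r3←0x09
2: · SUBLE
3: · SUBLT
4: ✓ CMP  NZCV=1000
5: · SUBPL
6: ✓ SUBLT  r5←0x5b

VAL = 0xe1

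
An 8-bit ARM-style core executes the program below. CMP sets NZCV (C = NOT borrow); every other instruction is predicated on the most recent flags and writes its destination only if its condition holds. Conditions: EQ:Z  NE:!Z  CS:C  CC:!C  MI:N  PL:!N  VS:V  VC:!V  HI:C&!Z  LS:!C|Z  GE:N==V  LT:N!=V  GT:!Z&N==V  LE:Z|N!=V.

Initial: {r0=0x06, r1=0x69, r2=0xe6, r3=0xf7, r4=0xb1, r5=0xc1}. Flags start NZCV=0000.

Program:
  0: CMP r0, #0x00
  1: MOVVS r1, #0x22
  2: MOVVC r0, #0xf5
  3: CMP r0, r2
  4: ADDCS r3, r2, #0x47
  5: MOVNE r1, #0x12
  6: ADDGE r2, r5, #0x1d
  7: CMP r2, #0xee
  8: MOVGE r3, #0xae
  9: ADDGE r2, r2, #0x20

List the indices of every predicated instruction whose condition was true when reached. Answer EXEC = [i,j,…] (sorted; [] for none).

EXEC = [2,4,5,6]

[0] flags=0010 → (cmp)
[1] flags=0010 VS?F → skip
[2] flags=0010 VC?T → r0=0xf5
[3] flags=0010 → (cmp)
[4] flags=0010 CS?T → r3=0x2d
[5] flags=0010 NE?T → r1=0x12
[6] flags=0010 GE?T → r2=0xde
[7] flags=1000 → (cmp)
[8] flags=1000 GE?F → skip
[9] flags=1000 GE?F → skip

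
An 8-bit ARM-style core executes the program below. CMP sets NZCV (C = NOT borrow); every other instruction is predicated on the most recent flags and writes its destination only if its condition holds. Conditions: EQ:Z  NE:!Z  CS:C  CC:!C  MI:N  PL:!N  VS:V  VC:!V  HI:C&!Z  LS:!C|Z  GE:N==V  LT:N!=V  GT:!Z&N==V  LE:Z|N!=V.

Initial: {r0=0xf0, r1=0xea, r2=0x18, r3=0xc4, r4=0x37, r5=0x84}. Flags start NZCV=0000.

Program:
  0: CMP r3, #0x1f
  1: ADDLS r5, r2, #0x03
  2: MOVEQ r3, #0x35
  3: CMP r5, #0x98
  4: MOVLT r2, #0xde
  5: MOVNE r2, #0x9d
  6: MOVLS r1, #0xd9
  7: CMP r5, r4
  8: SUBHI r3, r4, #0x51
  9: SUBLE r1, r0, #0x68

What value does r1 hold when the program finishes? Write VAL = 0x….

0: ✓ CMP  NZCV=1010
1: · ADDLS
2: · MOVEQ
3: ✓ CMP  NZCV=1000
4: ✓ MOVLT  r2←0xde
5: ✓ MOVNE  r2←0x9d
6: ✓ MOVLS  r1←0xd9
7: ✓ CMP  NZCV=0011
8: ✓ SUBHI  r3←0xe6
9: ✓ SUBLE  r1←0x88

VAL = 0x88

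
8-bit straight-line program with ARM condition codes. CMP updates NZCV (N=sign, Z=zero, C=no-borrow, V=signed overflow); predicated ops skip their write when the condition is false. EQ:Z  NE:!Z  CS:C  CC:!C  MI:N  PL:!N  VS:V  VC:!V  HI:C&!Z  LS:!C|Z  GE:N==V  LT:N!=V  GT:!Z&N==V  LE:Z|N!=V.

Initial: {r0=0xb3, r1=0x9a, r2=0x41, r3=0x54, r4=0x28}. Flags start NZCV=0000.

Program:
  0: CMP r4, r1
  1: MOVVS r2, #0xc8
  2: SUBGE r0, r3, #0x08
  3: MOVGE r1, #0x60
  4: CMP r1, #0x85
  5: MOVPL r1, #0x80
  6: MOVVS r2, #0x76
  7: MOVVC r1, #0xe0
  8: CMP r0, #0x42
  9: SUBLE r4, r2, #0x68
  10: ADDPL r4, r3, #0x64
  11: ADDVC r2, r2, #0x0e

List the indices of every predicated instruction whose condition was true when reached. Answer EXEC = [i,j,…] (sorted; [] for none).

EXEC = [1,2,3,6,10,11]

[0] flags=1001 → (cmp)
[1] flags=1001 VS?T → r2=0xc8
[2] flags=1001 GE?T → r0=0x4c
[3] flags=1001 GE?T → r1=0x60
[4] flags=1001 → (cmp)
[5] flags=1001 PL?F → skip
[6] flags=1001 VS?T → r2=0x76
[7] flags=1001 VC?F → skip
[8] flags=0010 → (cmp)
[9] flags=0010 LE?F → skip
[10] flags=0010 PL?T → r4=0xb8
[11] flags=0010 VC?T → r2=0x84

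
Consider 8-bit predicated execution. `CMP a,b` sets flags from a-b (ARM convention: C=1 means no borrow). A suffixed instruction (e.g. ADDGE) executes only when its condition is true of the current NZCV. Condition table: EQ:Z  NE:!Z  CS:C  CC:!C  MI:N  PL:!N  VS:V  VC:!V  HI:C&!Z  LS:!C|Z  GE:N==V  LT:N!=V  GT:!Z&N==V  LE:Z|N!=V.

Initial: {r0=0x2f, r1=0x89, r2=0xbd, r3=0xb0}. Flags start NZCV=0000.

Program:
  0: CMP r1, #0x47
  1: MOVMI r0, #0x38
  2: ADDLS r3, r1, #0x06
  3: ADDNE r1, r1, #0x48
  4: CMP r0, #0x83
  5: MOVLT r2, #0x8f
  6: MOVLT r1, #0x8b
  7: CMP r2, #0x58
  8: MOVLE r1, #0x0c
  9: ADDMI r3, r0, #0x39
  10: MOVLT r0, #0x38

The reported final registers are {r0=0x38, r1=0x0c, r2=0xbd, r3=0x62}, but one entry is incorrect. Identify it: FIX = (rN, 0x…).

[0] flags=0011 → (cmp)
[1] flags=0011 MI?F → skip
[2] flags=0011 LS?F → skip
[3] flags=0011 NE?T → r1=0xd1
[4] flags=1001 → (cmp)
[5] flags=1001 LT?F → skip
[6] flags=1001 LT?F → skip
[7] flags=0011 → (cmp)
[8] flags=0011 LE?T → r1=0x0c
[9] flags=0011 MI?F → skip
[10] flags=0011 LT?T → r0=0x38

FIX = (r3, 0xb0)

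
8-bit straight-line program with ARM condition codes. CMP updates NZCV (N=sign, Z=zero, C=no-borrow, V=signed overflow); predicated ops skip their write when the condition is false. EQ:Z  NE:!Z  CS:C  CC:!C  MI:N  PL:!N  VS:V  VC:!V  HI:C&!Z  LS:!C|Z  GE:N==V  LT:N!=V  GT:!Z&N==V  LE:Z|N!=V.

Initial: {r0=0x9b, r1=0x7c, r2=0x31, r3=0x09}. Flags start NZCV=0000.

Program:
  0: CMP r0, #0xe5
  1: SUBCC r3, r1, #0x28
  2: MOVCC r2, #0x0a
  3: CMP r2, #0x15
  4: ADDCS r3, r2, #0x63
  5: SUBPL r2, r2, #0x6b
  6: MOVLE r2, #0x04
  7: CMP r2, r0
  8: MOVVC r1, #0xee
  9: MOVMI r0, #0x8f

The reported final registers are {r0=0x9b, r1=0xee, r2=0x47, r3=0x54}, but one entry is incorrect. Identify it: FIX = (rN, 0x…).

FIX = (r2, 0x04)

[0] flags=1000 → (cmp)
[1] flags=1000 CC?T → r3=0x54
[2] flags=1000 CC?T → r2=0x0a
[3] flags=1000 → (cmp)
[4] flags=1000 CS?F → skip
[5] flags=1000 PL?F → skip
[6] flags=1000 LE?T → r2=0x04
[7] flags=0000 → (cmp)
[8] flags=0000 VC?T → r1=0xee
[9] flags=0000 MI?F → skip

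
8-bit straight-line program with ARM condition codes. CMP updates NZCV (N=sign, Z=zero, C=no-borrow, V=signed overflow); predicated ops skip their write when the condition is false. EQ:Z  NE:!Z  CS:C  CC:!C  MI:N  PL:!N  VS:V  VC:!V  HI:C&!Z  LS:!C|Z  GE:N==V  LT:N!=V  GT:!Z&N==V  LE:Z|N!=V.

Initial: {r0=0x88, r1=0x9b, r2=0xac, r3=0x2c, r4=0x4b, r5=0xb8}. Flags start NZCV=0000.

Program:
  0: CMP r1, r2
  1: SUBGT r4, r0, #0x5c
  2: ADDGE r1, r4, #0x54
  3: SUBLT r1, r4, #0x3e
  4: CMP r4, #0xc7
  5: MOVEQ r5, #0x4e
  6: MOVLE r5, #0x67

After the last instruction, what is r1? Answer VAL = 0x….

VAL = 0x0d

0: ✓ CMP  NZCV=1000
1: · SUBGT
2: · ADDGE
3: ✓ SUBLT  r1←0x0d
4: ✓ CMP  NZCV=1001
5: · MOVEQ
6: · MOVLE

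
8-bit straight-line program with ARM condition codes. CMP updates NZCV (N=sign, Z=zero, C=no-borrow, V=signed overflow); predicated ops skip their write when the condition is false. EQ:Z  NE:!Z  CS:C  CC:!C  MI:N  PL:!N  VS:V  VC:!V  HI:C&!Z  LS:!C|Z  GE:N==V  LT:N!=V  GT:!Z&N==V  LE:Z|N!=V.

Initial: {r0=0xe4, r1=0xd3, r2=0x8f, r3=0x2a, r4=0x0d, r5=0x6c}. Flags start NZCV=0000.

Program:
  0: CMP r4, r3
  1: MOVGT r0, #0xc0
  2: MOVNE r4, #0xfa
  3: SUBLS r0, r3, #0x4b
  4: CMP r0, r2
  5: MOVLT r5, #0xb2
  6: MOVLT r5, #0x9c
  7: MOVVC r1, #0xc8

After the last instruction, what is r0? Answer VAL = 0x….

VAL = 0xdf

[0] flags=1000 → (cmp)
[1] flags=1000 GT?F → skip
[2] flags=1000 NE?T → r4=0xfa
[3] flags=1000 LS?T → r0=0xdf
[4] flags=0010 → (cmp)
[5] flags=0010 LT?F → skip
[6] flags=0010 LT?F → skip
[7] flags=0010 VC?T → r1=0xc8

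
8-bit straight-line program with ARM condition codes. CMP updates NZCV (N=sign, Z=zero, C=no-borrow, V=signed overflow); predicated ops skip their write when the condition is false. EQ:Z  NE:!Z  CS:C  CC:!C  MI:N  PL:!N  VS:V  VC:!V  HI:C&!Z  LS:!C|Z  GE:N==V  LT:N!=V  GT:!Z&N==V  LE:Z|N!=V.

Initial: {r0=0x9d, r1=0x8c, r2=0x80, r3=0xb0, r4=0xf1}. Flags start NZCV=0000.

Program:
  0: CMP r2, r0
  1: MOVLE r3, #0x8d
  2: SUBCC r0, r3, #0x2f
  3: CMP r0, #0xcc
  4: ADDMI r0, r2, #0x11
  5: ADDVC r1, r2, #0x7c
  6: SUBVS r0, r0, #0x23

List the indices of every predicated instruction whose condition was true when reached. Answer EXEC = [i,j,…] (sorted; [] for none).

0: ✓ CMP  NZCV=1000
1: ✓ MOVLE  r3←0x8d
2: ✓ SUBCC  r0←0x5e
3: ✓ CMP  NZCV=1001
4: ✓ ADDMI  r0←0x91
5: · ADDVC
6: ✓ SUBVS  r0←0x6e

EXEC = [1,2,4,6]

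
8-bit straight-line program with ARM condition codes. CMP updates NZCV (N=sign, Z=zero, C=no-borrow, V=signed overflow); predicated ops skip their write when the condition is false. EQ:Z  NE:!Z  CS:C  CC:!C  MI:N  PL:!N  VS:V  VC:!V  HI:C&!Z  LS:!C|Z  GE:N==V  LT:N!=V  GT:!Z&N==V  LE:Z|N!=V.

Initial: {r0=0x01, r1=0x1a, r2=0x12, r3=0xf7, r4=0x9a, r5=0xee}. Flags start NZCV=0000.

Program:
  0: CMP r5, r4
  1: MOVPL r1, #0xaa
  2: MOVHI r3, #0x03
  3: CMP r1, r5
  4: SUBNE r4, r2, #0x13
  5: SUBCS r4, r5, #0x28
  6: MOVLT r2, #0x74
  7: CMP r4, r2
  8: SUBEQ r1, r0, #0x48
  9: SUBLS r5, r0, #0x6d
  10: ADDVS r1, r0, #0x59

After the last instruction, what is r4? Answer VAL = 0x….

VAL = 0xff

0: ✓ CMP  NZCV=0010
1: ✓ MOVPL  r1←0xaa
2: ✓ MOVHI  r3←0x03
3: ✓ CMP  NZCV=1000
4: ✓ SUBNE  r4←0xff
5: · SUBCS
6: ✓ MOVLT  r2←0x74
7: ✓ CMP  NZCV=1010
8: · SUBEQ
9: · SUBLS
10: · ADDVS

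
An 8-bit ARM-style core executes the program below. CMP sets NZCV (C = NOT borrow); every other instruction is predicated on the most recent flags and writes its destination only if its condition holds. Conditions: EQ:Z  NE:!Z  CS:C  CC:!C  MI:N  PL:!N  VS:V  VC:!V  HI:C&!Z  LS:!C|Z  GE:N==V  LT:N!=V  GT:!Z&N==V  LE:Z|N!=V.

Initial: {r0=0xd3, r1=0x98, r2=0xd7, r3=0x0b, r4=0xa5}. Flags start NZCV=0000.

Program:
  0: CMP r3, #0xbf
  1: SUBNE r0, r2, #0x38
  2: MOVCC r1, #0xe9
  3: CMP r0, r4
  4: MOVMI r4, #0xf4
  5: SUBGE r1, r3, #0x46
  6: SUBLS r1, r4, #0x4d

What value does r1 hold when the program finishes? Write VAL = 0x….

VAL = 0xa7

[0] flags=0000 → (cmp)
[1] flags=0000 NE?T → r0=0x9f
[2] flags=0000 CC?T → r1=0xe9
[3] flags=1000 → (cmp)
[4] flags=1000 MI?T → r4=0xf4
[5] flags=1000 GE?F → skip
[6] flags=1000 LS?T → r1=0xa7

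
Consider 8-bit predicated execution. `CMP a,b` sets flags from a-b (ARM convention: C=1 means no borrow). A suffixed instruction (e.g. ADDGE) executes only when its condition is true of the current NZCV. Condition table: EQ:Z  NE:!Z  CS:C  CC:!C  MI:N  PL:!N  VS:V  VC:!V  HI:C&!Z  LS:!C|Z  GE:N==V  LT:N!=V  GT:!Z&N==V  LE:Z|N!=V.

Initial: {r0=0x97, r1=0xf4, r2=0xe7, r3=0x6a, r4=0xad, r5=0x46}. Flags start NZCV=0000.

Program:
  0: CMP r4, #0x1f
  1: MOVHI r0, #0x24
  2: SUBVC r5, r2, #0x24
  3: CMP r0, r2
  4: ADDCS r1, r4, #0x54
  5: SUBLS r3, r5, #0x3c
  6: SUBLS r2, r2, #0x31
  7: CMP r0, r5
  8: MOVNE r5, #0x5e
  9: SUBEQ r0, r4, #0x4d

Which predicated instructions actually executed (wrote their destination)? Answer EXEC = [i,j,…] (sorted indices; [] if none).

EXEC = [1,2,5,6,8]

[0] flags=1010 → (cmp)
[1] flags=1010 HI?T → r0=0x24
[2] flags=1010 VC?T → r5=0xc3
[3] flags=0000 → (cmp)
[4] flags=0000 CS?F → skip
[5] flags=0000 LS?T → r3=0x87
[6] flags=0000 LS?T → r2=0xb6
[7] flags=0000 → (cmp)
[8] flags=0000 NE?T → r5=0x5e
[9] flags=0000 EQ?F → skip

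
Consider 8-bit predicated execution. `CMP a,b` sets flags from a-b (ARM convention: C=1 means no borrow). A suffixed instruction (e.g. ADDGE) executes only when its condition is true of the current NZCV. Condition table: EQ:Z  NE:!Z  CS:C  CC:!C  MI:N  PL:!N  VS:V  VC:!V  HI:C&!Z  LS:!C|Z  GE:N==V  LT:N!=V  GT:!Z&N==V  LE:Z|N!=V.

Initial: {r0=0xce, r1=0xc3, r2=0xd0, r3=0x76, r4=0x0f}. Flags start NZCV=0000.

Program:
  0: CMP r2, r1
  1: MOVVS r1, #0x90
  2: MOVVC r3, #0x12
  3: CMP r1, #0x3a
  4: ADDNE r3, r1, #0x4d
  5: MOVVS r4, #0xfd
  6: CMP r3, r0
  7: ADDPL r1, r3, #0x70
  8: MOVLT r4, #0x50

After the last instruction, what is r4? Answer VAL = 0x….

VAL = 0x0f

[0] flags=0010 → (cmp)
[1] flags=0010 VS?F → skip
[2] flags=0010 VC?T → r3=0x12
[3] flags=1010 → (cmp)
[4] flags=1010 NE?T → r3=0x10
[5] flags=1010 VS?F → skip
[6] flags=0000 → (cmp)
[7] flags=0000 PL?T → r1=0x80
[8] flags=0000 LT?F → skip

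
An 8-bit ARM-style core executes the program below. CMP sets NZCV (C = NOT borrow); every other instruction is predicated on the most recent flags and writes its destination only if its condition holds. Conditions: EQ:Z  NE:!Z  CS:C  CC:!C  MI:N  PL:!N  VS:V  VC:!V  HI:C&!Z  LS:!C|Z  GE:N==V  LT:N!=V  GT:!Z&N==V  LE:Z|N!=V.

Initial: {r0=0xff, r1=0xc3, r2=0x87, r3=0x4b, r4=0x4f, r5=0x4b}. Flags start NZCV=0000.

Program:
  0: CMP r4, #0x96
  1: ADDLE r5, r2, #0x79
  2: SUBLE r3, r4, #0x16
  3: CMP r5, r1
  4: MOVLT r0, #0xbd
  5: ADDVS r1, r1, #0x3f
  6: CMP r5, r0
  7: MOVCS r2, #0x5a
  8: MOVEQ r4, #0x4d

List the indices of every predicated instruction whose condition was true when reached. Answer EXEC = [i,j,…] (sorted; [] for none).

EXEC = [5]

0: ✓ CMP  NZCV=1001
1: · ADDLE
2: · SUBLE
3: ✓ CMP  NZCV=1001
4: · MOVLT
5: ✓ ADDVS  r1←0x02
6: ✓ CMP  NZCV=0000
7: · MOVCS
8: · MOVEQ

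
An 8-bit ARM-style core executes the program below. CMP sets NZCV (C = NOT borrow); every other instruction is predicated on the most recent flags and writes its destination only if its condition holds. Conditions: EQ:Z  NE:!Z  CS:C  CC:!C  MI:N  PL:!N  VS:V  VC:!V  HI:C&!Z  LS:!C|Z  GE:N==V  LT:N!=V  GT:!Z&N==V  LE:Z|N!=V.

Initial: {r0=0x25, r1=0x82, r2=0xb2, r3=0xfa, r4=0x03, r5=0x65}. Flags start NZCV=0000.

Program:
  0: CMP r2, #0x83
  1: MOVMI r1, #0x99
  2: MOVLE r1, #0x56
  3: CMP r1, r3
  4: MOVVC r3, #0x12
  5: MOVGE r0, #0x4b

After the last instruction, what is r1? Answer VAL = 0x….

VAL = 0x82

[0] flags=0010 → (cmp)
[1] flags=0010 MI?F → skip
[2] flags=0010 LE?F → skip
[3] flags=1000 → (cmp)
[4] flags=1000 VC?T → r3=0x12
[5] flags=1000 GE?F → skip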